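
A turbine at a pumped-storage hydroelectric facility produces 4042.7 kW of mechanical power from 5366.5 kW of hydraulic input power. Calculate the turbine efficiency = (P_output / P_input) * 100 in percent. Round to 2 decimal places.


Turbine efficiency = (output power / input power) * 100
eta = (4042.7 / 5366.5) * 100
eta = 75.33%

75.33


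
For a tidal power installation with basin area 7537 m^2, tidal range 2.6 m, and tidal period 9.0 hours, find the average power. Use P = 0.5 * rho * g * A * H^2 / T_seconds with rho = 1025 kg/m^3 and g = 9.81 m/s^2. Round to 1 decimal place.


Convert period to seconds: T = 9.0 * 3600 = 32400.0 s
H^2 = 2.6^2 = 6.76
P = 0.5 * rho * g * A * H^2 / T
P = 0.5 * 1025 * 9.81 * 7537 * 6.76 / 32400.0
P = 7906.1 W

7906.1


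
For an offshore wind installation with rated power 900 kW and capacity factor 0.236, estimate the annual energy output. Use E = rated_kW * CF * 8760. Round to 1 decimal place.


Annual energy = rated_kW * capacity_factor * hours_per_year
Given: P_rated = 900 kW, CF = 0.236, hours = 8760
E = 900 * 0.236 * 8760
E = 1860624.0 kWh

1860624.0


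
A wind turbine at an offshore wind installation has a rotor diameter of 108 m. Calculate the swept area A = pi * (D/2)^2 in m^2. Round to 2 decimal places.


Compute the rotor radius:
  r = D / 2 = 108 / 2 = 54.0 m
Calculate swept area:
  A = pi * r^2 = pi * 54.0^2
  A = 9160.88 m^2

9160.88


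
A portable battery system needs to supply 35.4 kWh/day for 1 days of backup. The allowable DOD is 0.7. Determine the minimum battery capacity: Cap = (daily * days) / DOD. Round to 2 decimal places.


Total energy needed = daily * days = 35.4 * 1 = 35.4 kWh
Account for depth of discharge:
  Cap = total_energy / DOD = 35.4 / 0.7
  Cap = 50.57 kWh

50.57


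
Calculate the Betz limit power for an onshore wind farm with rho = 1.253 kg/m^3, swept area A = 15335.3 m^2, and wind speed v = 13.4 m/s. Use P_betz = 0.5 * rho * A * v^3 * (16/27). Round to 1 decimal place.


The Betz coefficient Cp_max = 16/27 = 0.5926
v^3 = 13.4^3 = 2406.104
P_betz = 0.5 * rho * A * v^3 * Cp_max
P_betz = 0.5 * 1.253 * 15335.3 * 2406.104 * 0.5926
P_betz = 13698845.4 W

13698845.4


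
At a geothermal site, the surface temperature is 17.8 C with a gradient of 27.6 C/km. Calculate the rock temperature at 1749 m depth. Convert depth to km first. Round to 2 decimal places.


Convert depth to km: 1749 / 1000 = 1.749 km
Temperature increase = gradient * depth_km = 27.6 * 1.749 = 48.27 C
Temperature at depth = T_surface + delta_T = 17.8 + 48.27
T = 66.07 C

66.07


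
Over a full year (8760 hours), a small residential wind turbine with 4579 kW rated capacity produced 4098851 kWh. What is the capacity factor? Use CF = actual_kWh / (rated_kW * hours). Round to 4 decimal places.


Capacity factor = actual output / maximum possible output
Maximum possible = rated * hours = 4579 * 8760 = 40112040 kWh
CF = 4098851 / 40112040
CF = 0.1022

0.1022


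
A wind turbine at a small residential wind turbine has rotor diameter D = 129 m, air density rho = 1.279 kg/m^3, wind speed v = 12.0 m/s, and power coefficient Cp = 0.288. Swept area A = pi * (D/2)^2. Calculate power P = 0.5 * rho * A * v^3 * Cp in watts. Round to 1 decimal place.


Step 1 -- Compute swept area:
  A = pi * (D/2)^2 = pi * (129/2)^2 = 13069.81 m^2
Step 2 -- Apply wind power equation:
  P = 0.5 * rho * A * v^3 * Cp
  v^3 = 12.0^3 = 1728.0
  P = 0.5 * 1.279 * 13069.81 * 1728.0 * 0.288
  P = 4159547.4 W

4159547.4


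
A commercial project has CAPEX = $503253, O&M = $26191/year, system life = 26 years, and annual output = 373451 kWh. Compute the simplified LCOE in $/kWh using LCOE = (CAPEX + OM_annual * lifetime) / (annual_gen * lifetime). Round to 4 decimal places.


Total cost = CAPEX + OM * lifetime = 503253 + 26191 * 26 = 503253 + 680966 = 1184219
Total generation = annual * lifetime = 373451 * 26 = 9709726 kWh
LCOE = 1184219 / 9709726
LCOE = 0.1220 $/kWh

0.1220


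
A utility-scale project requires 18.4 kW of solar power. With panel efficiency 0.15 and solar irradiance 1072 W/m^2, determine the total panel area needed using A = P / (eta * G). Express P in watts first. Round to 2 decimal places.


Convert target power to watts: P = 18.4 * 1000 = 18400.0 W
Compute denominator: eta * G = 0.15 * 1072 = 160.8
Required area A = P / (eta * G) = 18400.0 / 160.8
A = 114.43 m^2

114.43


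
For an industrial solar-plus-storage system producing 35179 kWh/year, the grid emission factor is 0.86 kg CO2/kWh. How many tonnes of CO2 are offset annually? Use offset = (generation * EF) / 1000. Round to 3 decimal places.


CO2 offset in kg = generation * emission_factor
CO2 offset = 35179 * 0.86 = 30253.94 kg
Convert to tonnes:
  CO2 offset = 30253.94 / 1000 = 30.254 tonnes

30.254


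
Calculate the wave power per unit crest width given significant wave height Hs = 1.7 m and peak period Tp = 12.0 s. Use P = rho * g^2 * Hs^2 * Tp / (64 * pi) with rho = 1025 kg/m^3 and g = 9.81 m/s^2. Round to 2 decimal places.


Apply wave power formula:
  g^2 = 9.81^2 = 96.2361
  Hs^2 = 1.7^2 = 2.89
  Numerator = rho * g^2 * Hs^2 * Tp = 1025 * 96.2361 * 2.89 * 12.0 = 3420904.65
  Denominator = 64 * pi = 201.0619
  P = 3420904.65 / 201.0619 = 17014.18 W/m

17014.18


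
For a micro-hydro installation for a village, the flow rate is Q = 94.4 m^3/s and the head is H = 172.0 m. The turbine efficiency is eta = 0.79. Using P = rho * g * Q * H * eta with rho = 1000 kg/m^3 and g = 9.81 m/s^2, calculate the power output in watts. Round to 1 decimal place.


Apply the hydropower formula P = rho * g * Q * H * eta
rho * g = 1000 * 9.81 = 9810.0
P = 9810.0 * 94.4 * 172.0 * 0.79
P = 125833576.3 W

125833576.3


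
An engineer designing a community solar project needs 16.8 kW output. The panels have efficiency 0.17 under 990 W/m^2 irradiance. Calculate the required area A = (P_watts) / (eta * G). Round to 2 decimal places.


Convert target power to watts: P = 16.8 * 1000 = 16800.0 W
Compute denominator: eta * G = 0.17 * 990 = 168.3
Required area A = P / (eta * G) = 16800.0 / 168.3
A = 99.82 m^2

99.82


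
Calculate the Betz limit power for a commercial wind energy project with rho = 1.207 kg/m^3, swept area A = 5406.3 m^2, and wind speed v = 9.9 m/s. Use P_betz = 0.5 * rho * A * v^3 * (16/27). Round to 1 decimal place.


The Betz coefficient Cp_max = 16/27 = 0.5926
v^3 = 9.9^3 = 970.299
P_betz = 0.5 * rho * A * v^3 * Cp_max
P_betz = 0.5 * 1.207 * 5406.3 * 970.299 * 0.5926
P_betz = 1876027.6 W

1876027.6


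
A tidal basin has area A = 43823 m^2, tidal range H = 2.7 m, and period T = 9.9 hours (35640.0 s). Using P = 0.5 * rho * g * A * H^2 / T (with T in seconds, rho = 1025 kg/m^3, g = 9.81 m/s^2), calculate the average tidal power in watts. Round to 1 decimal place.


Convert period to seconds: T = 9.9 * 3600 = 35640.0 s
H^2 = 2.7^2 = 7.29
P = 0.5 * rho * g * A * H^2 / T
P = 0.5 * 1025 * 9.81 * 43823 * 7.29 / 35640.0
P = 45066.6 W

45066.6


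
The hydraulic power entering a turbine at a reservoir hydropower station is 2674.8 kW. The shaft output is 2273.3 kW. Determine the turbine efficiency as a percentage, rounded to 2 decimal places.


Turbine efficiency = (output power / input power) * 100
eta = (2273.3 / 2674.8) * 100
eta = 84.99%

84.99


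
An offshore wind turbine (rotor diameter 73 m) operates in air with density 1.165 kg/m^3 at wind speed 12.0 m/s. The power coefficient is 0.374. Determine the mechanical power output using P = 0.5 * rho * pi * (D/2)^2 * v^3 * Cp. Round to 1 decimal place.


Step 1 -- Compute swept area:
  A = pi * (D/2)^2 = pi * (73/2)^2 = 4185.39 m^2
Step 2 -- Apply wind power equation:
  P = 0.5 * rho * A * v^3 * Cp
  v^3 = 12.0^3 = 1728.0
  P = 0.5 * 1.165 * 4185.39 * 1728.0 * 0.374
  P = 1575603.3 W

1575603.3


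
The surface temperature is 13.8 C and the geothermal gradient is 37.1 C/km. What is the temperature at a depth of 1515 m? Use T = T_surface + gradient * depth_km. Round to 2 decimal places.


Convert depth to km: 1515 / 1000 = 1.515 km
Temperature increase = gradient * depth_km = 37.1 * 1.515 = 56.21 C
Temperature at depth = T_surface + delta_T = 13.8 + 56.21
T = 70.01 C

70.01


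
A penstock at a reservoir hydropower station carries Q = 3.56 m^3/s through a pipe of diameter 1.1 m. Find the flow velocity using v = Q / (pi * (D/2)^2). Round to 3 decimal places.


Compute pipe cross-sectional area:
  A = pi * (D/2)^2 = pi * (1.1/2)^2 = 0.9503 m^2
Calculate velocity:
  v = Q / A = 3.56 / 0.9503
  v = 3.746 m/s

3.746


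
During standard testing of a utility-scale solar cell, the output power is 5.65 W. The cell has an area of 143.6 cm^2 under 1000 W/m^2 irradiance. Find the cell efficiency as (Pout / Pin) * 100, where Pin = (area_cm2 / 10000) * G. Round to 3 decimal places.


First compute the input power:
  Pin = area_cm2 / 10000 * G = 143.6 / 10000 * 1000 = 14.36 W
Then compute efficiency:
  Efficiency = (Pout / Pin) * 100 = (5.65 / 14.36) * 100
  Efficiency = 39.345%

39.345


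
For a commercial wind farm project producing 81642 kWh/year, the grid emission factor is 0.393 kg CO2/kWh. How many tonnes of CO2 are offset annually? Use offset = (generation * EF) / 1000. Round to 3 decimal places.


CO2 offset in kg = generation * emission_factor
CO2 offset = 81642 * 0.393 = 32085.31 kg
Convert to tonnes:
  CO2 offset = 32085.31 / 1000 = 32.085 tonnes

32.085


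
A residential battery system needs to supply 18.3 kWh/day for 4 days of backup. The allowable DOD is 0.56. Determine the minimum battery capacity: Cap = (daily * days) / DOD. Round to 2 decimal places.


Total energy needed = daily * days = 18.3 * 4 = 73.2 kWh
Account for depth of discharge:
  Cap = total_energy / DOD = 73.2 / 0.56
  Cap = 130.71 kWh

130.71


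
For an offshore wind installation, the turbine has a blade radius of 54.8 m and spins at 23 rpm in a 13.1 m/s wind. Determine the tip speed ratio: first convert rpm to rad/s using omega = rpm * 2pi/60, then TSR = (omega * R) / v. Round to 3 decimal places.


Convert rotational speed to rad/s:
  omega = 23 * 2 * pi / 60 = 2.4086 rad/s
Compute tip speed:
  v_tip = omega * R = 2.4086 * 54.8 = 131.989 m/s
Tip speed ratio:
  TSR = v_tip / v_wind = 131.989 / 13.1 = 10.075

10.075


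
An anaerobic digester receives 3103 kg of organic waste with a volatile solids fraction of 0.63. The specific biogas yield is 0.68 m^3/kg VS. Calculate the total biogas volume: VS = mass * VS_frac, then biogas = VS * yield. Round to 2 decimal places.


Compute volatile solids:
  VS = mass * VS_fraction = 3103 * 0.63 = 1954.89 kg
Calculate biogas volume:
  Biogas = VS * specific_yield = 1954.89 * 0.68
  Biogas = 1329.33 m^3

1329.33


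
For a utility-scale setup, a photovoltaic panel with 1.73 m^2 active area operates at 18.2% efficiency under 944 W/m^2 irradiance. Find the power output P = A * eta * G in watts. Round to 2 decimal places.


Use the solar power formula P = A * eta * G.
Given: A = 1.73 m^2, eta = 0.182, G = 944 W/m^2
P = 1.73 * 0.182 * 944
P = 297.23 W

297.23


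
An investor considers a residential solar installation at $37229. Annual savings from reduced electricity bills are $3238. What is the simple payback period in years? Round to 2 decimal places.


Simple payback period = initial cost / annual savings
Payback = 37229 / 3238
Payback = 11.50 years

11.50


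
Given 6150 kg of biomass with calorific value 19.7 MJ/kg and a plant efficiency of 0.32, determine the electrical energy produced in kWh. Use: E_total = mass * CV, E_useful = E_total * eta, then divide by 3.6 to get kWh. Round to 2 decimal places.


Total energy = mass * CV = 6150 * 19.7 = 121155.0 MJ
Useful energy = total * eta = 121155.0 * 0.32 = 38769.6 MJ
Convert to kWh: 38769.6 / 3.6
Useful energy = 10769.33 kWh

10769.33


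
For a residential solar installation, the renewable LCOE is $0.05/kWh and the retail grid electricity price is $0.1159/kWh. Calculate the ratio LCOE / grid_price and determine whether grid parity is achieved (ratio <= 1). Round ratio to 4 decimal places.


Compare LCOE to grid price:
  LCOE = $0.05/kWh, Grid price = $0.1159/kWh
  Ratio = LCOE / grid_price = 0.05 / 0.1159 = 0.4314
  Grid parity achieved (ratio <= 1)? yes

0.4314


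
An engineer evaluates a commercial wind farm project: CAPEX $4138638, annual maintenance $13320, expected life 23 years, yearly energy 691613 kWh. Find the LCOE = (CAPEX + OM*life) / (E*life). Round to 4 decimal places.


Total cost = CAPEX + OM * lifetime = 4138638 + 13320 * 23 = 4138638 + 306360 = 4444998
Total generation = annual * lifetime = 691613 * 23 = 15907099 kWh
LCOE = 4444998 / 15907099
LCOE = 0.2794 $/kWh

0.2794


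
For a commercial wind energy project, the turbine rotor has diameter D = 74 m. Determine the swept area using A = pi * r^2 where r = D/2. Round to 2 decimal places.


Compute the rotor radius:
  r = D / 2 = 74 / 2 = 37.0 m
Calculate swept area:
  A = pi * r^2 = pi * 37.0^2
  A = 4300.84 m^2

4300.84


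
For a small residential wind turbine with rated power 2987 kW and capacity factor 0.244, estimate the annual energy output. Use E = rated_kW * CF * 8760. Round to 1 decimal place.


Annual energy = rated_kW * capacity_factor * hours_per_year
Given: P_rated = 2987 kW, CF = 0.244, hours = 8760
E = 2987 * 0.244 * 8760
E = 6384533.3 kWh

6384533.3


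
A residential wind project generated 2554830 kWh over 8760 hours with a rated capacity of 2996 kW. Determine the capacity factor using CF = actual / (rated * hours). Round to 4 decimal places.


Capacity factor = actual output / maximum possible output
Maximum possible = rated * hours = 2996 * 8760 = 26244960 kWh
CF = 2554830 / 26244960
CF = 0.0973

0.0973


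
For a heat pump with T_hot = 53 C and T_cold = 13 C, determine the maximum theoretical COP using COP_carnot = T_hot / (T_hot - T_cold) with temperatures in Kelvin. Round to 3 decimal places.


Convert to Kelvin:
  T_hot = 53 + 273.15 = 326.15 K
  T_cold = 13 + 273.15 = 286.15 K
Apply Carnot COP formula:
  COP = T_hot_K / (T_hot_K - T_cold_K) = 326.15 / 40.0
  COP = 8.154

8.154


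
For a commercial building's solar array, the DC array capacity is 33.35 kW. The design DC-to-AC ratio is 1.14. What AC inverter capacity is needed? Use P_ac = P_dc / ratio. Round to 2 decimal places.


The inverter AC capacity is determined by the DC/AC ratio.
Given: P_dc = 33.35 kW, DC/AC ratio = 1.14
P_ac = P_dc / ratio = 33.35 / 1.14
P_ac = 29.25 kW

29.25


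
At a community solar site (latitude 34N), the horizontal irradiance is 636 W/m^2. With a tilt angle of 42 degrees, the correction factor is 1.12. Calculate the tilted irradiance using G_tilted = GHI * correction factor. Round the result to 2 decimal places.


Identify the given values:
  GHI = 636 W/m^2, tilt correction factor = 1.12
Apply the formula G_tilted = GHI * factor:
  G_tilted = 636 * 1.12
  G_tilted = 712.32 W/m^2

712.32


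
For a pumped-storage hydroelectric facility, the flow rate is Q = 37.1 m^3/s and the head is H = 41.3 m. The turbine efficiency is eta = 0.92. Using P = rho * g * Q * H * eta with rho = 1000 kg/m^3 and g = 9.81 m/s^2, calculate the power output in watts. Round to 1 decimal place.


Apply the hydropower formula P = rho * g * Q * H * eta
rho * g = 1000 * 9.81 = 9810.0
P = 9810.0 * 37.1 * 41.3 * 0.92
P = 13828682.2 W

13828682.2


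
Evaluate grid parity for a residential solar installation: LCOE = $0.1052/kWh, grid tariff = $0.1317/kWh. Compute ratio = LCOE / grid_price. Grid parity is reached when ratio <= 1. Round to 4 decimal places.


Compare LCOE to grid price:
  LCOE = $0.1052/kWh, Grid price = $0.1317/kWh
  Ratio = LCOE / grid_price = 0.1052 / 0.1317 = 0.7988
  Grid parity achieved (ratio <= 1)? yes

0.7988


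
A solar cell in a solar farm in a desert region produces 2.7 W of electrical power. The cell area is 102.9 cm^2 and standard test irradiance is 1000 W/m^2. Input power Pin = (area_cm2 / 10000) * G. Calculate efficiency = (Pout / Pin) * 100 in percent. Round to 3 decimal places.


First compute the input power:
  Pin = area_cm2 / 10000 * G = 102.9 / 10000 * 1000 = 10.29 W
Then compute efficiency:
  Efficiency = (Pout / Pin) * 100 = (2.7 / 10.29) * 100
  Efficiency = 26.239%

26.239


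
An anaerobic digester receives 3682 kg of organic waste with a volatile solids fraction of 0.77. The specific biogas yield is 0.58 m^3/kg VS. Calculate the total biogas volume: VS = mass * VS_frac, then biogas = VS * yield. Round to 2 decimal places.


Compute volatile solids:
  VS = mass * VS_fraction = 3682 * 0.77 = 2835.14 kg
Calculate biogas volume:
  Biogas = VS * specific_yield = 2835.14 * 0.58
  Biogas = 1644.38 m^3

1644.38


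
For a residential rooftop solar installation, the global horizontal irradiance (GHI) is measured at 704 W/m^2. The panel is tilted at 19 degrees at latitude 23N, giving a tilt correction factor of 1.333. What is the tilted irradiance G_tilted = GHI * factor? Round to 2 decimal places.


Identify the given values:
  GHI = 704 W/m^2, tilt correction factor = 1.333
Apply the formula G_tilted = GHI * factor:
  G_tilted = 704 * 1.333
  G_tilted = 938.43 W/m^2

938.43


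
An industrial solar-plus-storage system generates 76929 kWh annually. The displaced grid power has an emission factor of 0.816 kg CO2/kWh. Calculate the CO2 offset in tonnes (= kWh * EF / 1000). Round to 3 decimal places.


CO2 offset in kg = generation * emission_factor
CO2 offset = 76929 * 0.816 = 62774.06 kg
Convert to tonnes:
  CO2 offset = 62774.06 / 1000 = 62.774 tonnes

62.774


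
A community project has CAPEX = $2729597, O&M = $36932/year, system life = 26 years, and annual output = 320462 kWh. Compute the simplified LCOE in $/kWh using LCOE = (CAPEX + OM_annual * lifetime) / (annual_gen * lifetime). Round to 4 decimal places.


Total cost = CAPEX + OM * lifetime = 2729597 + 36932 * 26 = 2729597 + 960232 = 3689829
Total generation = annual * lifetime = 320462 * 26 = 8332012 kWh
LCOE = 3689829 / 8332012
LCOE = 0.4428 $/kWh

0.4428


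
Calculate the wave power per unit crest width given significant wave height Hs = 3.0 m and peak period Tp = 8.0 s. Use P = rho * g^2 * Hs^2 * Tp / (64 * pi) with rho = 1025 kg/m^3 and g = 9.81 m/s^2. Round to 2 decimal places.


Apply wave power formula:
  g^2 = 9.81^2 = 96.2361
  Hs^2 = 3.0^2 = 9.0
  Numerator = rho * g^2 * Hs^2 * Tp = 1025 * 96.2361 * 9.0 * 8.0 = 7102224.18
  Denominator = 64 * pi = 201.0619
  P = 7102224.18 / 201.0619 = 35323.57 W/m

35323.57


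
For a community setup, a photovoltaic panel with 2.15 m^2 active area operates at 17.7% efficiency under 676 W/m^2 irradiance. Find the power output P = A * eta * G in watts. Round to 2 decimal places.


Use the solar power formula P = A * eta * G.
Given: A = 2.15 m^2, eta = 0.177, G = 676 W/m^2
P = 2.15 * 0.177 * 676
P = 257.25 W

257.25


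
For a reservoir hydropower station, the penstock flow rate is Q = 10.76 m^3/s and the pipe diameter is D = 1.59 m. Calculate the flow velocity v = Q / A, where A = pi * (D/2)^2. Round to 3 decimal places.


Compute pipe cross-sectional area:
  A = pi * (D/2)^2 = pi * (1.59/2)^2 = 1.9856 m^2
Calculate velocity:
  v = Q / A = 10.76 / 1.9856
  v = 5.419 m/s

5.419


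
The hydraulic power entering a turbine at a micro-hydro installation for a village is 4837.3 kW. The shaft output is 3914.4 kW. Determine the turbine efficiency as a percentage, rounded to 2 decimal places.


Turbine efficiency = (output power / input power) * 100
eta = (3914.4 / 4837.3) * 100
eta = 80.92%

80.92


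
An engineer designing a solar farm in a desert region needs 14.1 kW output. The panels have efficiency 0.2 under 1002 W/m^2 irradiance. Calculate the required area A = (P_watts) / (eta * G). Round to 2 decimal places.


Convert target power to watts: P = 14.1 * 1000 = 14100.0 W
Compute denominator: eta * G = 0.2 * 1002 = 200.4
Required area A = P / (eta * G) = 14100.0 / 200.4
A = 70.36 m^2

70.36


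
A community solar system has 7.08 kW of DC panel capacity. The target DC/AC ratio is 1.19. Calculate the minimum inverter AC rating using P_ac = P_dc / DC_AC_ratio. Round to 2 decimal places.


The inverter AC capacity is determined by the DC/AC ratio.
Given: P_dc = 7.08 kW, DC/AC ratio = 1.19
P_ac = P_dc / ratio = 7.08 / 1.19
P_ac = 5.95 kW

5.95


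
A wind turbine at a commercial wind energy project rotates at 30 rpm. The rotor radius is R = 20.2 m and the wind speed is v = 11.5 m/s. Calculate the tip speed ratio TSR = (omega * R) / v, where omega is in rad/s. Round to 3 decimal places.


Convert rotational speed to rad/s:
  omega = 30 * 2 * pi / 60 = 3.1416 rad/s
Compute tip speed:
  v_tip = omega * R = 3.1416 * 20.2 = 63.46 m/s
Tip speed ratio:
  TSR = v_tip / v_wind = 63.46 / 11.5 = 5.518

5.518


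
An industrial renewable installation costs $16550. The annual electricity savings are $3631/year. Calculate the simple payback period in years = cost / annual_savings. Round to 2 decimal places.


Simple payback period = initial cost / annual savings
Payback = 16550 / 3631
Payback = 4.56 years

4.56


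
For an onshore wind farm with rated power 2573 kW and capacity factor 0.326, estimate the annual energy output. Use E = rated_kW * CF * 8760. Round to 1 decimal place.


Annual energy = rated_kW * capacity_factor * hours_per_year
Given: P_rated = 2573 kW, CF = 0.326, hours = 8760
E = 2573 * 0.326 * 8760
E = 7347870.5 kWh

7347870.5


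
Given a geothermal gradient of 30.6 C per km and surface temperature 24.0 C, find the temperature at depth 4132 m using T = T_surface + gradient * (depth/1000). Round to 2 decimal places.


Convert depth to km: 4132 / 1000 = 4.132 km
Temperature increase = gradient * depth_km = 30.6 * 4.132 = 126.44 C
Temperature at depth = T_surface + delta_T = 24.0 + 126.44
T = 150.44 C

150.44


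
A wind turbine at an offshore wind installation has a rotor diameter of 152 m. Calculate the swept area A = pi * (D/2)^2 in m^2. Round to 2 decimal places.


Compute the rotor radius:
  r = D / 2 = 152 / 2 = 76.0 m
Calculate swept area:
  A = pi * r^2 = pi * 76.0^2
  A = 18145.84 m^2

18145.84


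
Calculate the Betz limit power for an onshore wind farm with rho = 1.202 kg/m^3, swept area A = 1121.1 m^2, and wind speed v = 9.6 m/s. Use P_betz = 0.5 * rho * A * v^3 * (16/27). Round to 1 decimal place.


The Betz coefficient Cp_max = 16/27 = 0.5926
v^3 = 9.6^3 = 884.736
P_betz = 0.5 * rho * A * v^3 * Cp_max
P_betz = 0.5 * 1.202 * 1121.1 * 884.736 * 0.5926
P_betz = 353255.3 W

353255.3


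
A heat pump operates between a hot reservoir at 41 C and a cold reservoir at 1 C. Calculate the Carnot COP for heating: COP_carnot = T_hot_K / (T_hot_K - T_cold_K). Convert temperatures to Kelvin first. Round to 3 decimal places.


Convert to Kelvin:
  T_hot = 41 + 273.15 = 314.15 K
  T_cold = 1 + 273.15 = 274.15 K
Apply Carnot COP formula:
  COP = T_hot_K / (T_hot_K - T_cold_K) = 314.15 / 40.0
  COP = 7.854

7.854


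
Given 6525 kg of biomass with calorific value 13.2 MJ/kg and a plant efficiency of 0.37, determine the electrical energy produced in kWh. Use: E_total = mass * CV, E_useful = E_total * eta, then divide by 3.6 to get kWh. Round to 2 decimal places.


Total energy = mass * CV = 6525 * 13.2 = 86130.0 MJ
Useful energy = total * eta = 86130.0 * 0.37 = 31868.1 MJ
Convert to kWh: 31868.1 / 3.6
Useful energy = 8852.25 kWh

8852.25


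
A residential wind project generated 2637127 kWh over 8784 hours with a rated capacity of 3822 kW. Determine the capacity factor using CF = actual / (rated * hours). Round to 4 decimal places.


Capacity factor = actual output / maximum possible output
Maximum possible = rated * hours = 3822 * 8784 = 33572448 kWh
CF = 2637127 / 33572448
CF = 0.0786

0.0786


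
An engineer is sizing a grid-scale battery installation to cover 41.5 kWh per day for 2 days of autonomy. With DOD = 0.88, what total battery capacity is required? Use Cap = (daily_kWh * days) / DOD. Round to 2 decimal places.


Total energy needed = daily * days = 41.5 * 2 = 83.0 kWh
Account for depth of discharge:
  Cap = total_energy / DOD = 83.0 / 0.88
  Cap = 94.32 kWh

94.32


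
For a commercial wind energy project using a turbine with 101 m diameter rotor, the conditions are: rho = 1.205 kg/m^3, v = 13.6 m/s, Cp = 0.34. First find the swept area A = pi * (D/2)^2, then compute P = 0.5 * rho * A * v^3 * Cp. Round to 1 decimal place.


Step 1 -- Compute swept area:
  A = pi * (D/2)^2 = pi * (101/2)^2 = 8011.85 m^2
Step 2 -- Apply wind power equation:
  P = 0.5 * rho * A * v^3 * Cp
  v^3 = 13.6^3 = 2515.456
  P = 0.5 * 1.205 * 8011.85 * 2515.456 * 0.34
  P = 4128433.8 W

4128433.8


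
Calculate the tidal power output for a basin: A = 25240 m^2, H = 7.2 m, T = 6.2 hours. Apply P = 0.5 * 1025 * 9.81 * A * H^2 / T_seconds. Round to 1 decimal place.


Convert period to seconds: T = 6.2 * 3600 = 22320.0 s
H^2 = 7.2^2 = 51.84
P = 0.5 * rho * g * A * H^2 / T
P = 0.5 * 1025 * 9.81 * 25240 * 51.84 / 22320.0
P = 294729.1 W

294729.1


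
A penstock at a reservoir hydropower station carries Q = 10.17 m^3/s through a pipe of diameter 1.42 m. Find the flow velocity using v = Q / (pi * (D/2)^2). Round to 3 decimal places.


Compute pipe cross-sectional area:
  A = pi * (D/2)^2 = pi * (1.42/2)^2 = 1.5837 m^2
Calculate velocity:
  v = Q / A = 10.17 / 1.5837
  v = 6.422 m/s

6.422


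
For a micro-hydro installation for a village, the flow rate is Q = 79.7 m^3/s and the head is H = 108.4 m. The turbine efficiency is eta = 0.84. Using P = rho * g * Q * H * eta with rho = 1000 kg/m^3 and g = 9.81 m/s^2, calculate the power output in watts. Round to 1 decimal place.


Apply the hydropower formula P = rho * g * Q * H * eta
rho * g = 1000 * 9.81 = 9810.0
P = 9810.0 * 79.7 * 108.4 * 0.84
P = 71192771.0 W

71192771.0


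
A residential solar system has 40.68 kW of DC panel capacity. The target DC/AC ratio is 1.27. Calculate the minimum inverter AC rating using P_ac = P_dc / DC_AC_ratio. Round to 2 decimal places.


The inverter AC capacity is determined by the DC/AC ratio.
Given: P_dc = 40.68 kW, DC/AC ratio = 1.27
P_ac = P_dc / ratio = 40.68 / 1.27
P_ac = 32.03 kW

32.03


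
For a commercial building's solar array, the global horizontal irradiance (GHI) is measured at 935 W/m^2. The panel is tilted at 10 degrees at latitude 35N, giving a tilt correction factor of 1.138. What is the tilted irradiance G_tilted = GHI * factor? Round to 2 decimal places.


Identify the given values:
  GHI = 935 W/m^2, tilt correction factor = 1.138
Apply the formula G_tilted = GHI * factor:
  G_tilted = 935 * 1.138
  G_tilted = 1064.03 W/m^2

1064.03


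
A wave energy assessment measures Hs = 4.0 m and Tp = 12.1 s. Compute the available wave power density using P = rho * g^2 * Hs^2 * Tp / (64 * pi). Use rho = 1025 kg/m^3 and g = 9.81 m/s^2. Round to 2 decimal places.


Apply wave power formula:
  g^2 = 9.81^2 = 96.2361
  Hs^2 = 4.0^2 = 16.0
  Numerator = rho * g^2 * Hs^2 * Tp = 1025 * 96.2361 * 16.0 * 12.1 = 19097091.68
  Denominator = 64 * pi = 201.0619
  P = 19097091.68 / 201.0619 = 94981.14 W/m

94981.14


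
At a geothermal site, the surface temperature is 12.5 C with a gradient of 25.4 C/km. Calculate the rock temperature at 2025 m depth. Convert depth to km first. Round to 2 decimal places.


Convert depth to km: 2025 / 1000 = 2.025 km
Temperature increase = gradient * depth_km = 25.4 * 2.025 = 51.44 C
Temperature at depth = T_surface + delta_T = 12.5 + 51.44
T = 63.94 C

63.94


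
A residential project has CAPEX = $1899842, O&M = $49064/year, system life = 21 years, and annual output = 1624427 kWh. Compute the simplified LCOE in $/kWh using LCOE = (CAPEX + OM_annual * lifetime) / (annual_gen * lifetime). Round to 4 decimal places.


Total cost = CAPEX + OM * lifetime = 1899842 + 49064 * 21 = 1899842 + 1030344 = 2930186
Total generation = annual * lifetime = 1624427 * 21 = 34112967 kWh
LCOE = 2930186 / 34112967
LCOE = 0.0859 $/kWh

0.0859


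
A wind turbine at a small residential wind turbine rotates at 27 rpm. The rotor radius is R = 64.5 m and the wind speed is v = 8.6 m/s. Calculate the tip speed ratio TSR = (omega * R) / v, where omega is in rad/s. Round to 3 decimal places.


Convert rotational speed to rad/s:
  omega = 27 * 2 * pi / 60 = 2.8274 rad/s
Compute tip speed:
  v_tip = omega * R = 2.8274 * 64.5 = 182.369 m/s
Tip speed ratio:
  TSR = v_tip / v_wind = 182.369 / 8.6 = 21.206

21.206


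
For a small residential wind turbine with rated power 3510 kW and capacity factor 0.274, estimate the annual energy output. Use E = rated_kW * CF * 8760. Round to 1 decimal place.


Annual energy = rated_kW * capacity_factor * hours_per_year
Given: P_rated = 3510 kW, CF = 0.274, hours = 8760
E = 3510 * 0.274 * 8760
E = 8424842.4 kWh

8424842.4


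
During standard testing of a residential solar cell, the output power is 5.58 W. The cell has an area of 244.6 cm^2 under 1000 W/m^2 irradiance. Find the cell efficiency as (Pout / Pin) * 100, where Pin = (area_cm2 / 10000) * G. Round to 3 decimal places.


First compute the input power:
  Pin = area_cm2 / 10000 * G = 244.6 / 10000 * 1000 = 24.46 W
Then compute efficiency:
  Efficiency = (Pout / Pin) * 100 = (5.58 / 24.46) * 100
  Efficiency = 22.813%

22.813


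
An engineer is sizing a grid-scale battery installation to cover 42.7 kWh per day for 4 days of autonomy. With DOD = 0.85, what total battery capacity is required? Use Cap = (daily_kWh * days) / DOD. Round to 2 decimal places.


Total energy needed = daily * days = 42.7 * 4 = 170.8 kWh
Account for depth of discharge:
  Cap = total_energy / DOD = 170.8 / 0.85
  Cap = 200.94 kWh

200.94


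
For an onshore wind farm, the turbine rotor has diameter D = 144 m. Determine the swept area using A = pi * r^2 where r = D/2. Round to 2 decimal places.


Compute the rotor radius:
  r = D / 2 = 144 / 2 = 72.0 m
Calculate swept area:
  A = pi * r^2 = pi * 72.0^2
  A = 16286.02 m^2

16286.02


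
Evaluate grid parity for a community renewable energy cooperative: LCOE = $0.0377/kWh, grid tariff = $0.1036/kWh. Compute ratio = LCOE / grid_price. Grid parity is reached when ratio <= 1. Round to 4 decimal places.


Compare LCOE to grid price:
  LCOE = $0.0377/kWh, Grid price = $0.1036/kWh
  Ratio = LCOE / grid_price = 0.0377 / 0.1036 = 0.3639
  Grid parity achieved (ratio <= 1)? yes

0.3639


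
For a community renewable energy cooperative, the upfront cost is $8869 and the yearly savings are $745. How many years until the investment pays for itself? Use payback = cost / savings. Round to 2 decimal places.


Simple payback period = initial cost / annual savings
Payback = 8869 / 745
Payback = 11.90 years

11.90


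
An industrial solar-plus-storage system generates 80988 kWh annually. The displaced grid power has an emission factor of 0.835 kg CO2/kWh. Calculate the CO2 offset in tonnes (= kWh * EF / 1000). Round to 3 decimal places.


CO2 offset in kg = generation * emission_factor
CO2 offset = 80988 * 0.835 = 67624.98 kg
Convert to tonnes:
  CO2 offset = 67624.98 / 1000 = 67.625 tonnes

67.625


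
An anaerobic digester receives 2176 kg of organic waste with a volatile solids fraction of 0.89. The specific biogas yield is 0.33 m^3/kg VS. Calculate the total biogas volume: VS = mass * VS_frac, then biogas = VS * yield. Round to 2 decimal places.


Compute volatile solids:
  VS = mass * VS_fraction = 2176 * 0.89 = 1936.64 kg
Calculate biogas volume:
  Biogas = VS * specific_yield = 1936.64 * 0.33
  Biogas = 639.09 m^3

639.09


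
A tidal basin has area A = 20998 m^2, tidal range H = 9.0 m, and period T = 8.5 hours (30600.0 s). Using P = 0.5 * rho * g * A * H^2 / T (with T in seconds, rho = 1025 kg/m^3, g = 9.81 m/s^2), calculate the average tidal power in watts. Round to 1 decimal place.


Convert period to seconds: T = 8.5 * 3600 = 30600.0 s
H^2 = 9.0^2 = 81.0
P = 0.5 * rho * g * A * H^2 / T
P = 0.5 * 1025 * 9.81 * 20998 * 81.0 / 30600.0
P = 279450.2 W

279450.2


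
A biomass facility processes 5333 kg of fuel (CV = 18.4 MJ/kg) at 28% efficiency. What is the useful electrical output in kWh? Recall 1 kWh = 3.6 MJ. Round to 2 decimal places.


Total energy = mass * CV = 5333 * 18.4 = 98127.2 MJ
Useful energy = total * eta = 98127.2 * 0.28 = 27475.62 MJ
Convert to kWh: 27475.62 / 3.6
Useful energy = 7632.12 kWh

7632.12


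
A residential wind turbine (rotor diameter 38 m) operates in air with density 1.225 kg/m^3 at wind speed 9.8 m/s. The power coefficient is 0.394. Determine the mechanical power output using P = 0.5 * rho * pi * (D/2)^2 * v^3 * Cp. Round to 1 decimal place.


Step 1 -- Compute swept area:
  A = pi * (D/2)^2 = pi * (38/2)^2 = 1134.11 m^2
Step 2 -- Apply wind power equation:
  P = 0.5 * rho * A * v^3 * Cp
  v^3 = 9.8^3 = 941.192
  P = 0.5 * 1.225 * 1134.11 * 941.192 * 0.394
  P = 257595.1 W

257595.1


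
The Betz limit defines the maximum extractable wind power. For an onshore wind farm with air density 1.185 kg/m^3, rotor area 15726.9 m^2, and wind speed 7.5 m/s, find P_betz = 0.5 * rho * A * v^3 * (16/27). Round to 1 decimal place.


The Betz coefficient Cp_max = 16/27 = 0.5926
v^3 = 7.5^3 = 421.875
P_betz = 0.5 * rho * A * v^3 * Cp_max
P_betz = 0.5 * 1.185 * 15726.9 * 421.875 * 0.5926
P_betz = 2329547.1 W

2329547.1


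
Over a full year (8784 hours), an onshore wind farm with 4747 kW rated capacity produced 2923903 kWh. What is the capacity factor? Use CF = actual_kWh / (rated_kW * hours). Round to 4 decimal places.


Capacity factor = actual output / maximum possible output
Maximum possible = rated * hours = 4747 * 8784 = 41697648 kWh
CF = 2923903 / 41697648
CF = 0.0701

0.0701


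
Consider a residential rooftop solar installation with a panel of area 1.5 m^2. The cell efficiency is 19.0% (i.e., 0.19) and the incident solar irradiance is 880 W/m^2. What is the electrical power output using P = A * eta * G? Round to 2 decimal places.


Use the solar power formula P = A * eta * G.
Given: A = 1.5 m^2, eta = 0.19, G = 880 W/m^2
P = 1.5 * 0.19 * 880
P = 250.80 W

250.80


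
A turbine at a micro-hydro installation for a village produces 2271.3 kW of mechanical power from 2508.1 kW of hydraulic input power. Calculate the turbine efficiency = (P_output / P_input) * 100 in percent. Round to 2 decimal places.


Turbine efficiency = (output power / input power) * 100
eta = (2271.3 / 2508.1) * 100
eta = 90.56%

90.56


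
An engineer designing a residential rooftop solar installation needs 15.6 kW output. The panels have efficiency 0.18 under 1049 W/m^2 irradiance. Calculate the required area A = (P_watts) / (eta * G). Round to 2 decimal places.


Convert target power to watts: P = 15.6 * 1000 = 15600.0 W
Compute denominator: eta * G = 0.18 * 1049 = 188.82
Required area A = P / (eta * G) = 15600.0 / 188.82
A = 82.62 m^2

82.62


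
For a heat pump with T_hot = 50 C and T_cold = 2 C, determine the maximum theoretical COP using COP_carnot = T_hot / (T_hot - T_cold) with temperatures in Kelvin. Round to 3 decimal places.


Convert to Kelvin:
  T_hot = 50 + 273.15 = 323.15 K
  T_cold = 2 + 273.15 = 275.15 K
Apply Carnot COP formula:
  COP = T_hot_K / (T_hot_K - T_cold_K) = 323.15 / 48.0
  COP = 6.732

6.732


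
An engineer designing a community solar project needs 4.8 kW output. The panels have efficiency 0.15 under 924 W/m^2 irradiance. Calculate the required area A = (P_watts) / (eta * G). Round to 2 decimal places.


Convert target power to watts: P = 4.8 * 1000 = 4800.0 W
Compute denominator: eta * G = 0.15 * 924 = 138.6
Required area A = P / (eta * G) = 4800.0 / 138.6
A = 34.63 m^2

34.63


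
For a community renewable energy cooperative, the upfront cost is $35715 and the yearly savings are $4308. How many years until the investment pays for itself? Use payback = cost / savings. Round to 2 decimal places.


Simple payback period = initial cost / annual savings
Payback = 35715 / 4308
Payback = 8.29 years

8.29


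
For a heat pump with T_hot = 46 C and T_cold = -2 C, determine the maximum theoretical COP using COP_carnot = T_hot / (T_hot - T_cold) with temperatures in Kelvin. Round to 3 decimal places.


Convert to Kelvin:
  T_hot = 46 + 273.15 = 319.15 K
  T_cold = -2 + 273.15 = 271.15 K
Apply Carnot COP formula:
  COP = T_hot_K / (T_hot_K - T_cold_K) = 319.15 / 48.0
  COP = 6.649

6.649


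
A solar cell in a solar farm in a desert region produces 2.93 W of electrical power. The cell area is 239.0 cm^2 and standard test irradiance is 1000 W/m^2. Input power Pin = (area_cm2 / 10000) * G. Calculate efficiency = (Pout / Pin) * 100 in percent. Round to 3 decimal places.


First compute the input power:
  Pin = area_cm2 / 10000 * G = 239.0 / 10000 * 1000 = 23.9 W
Then compute efficiency:
  Efficiency = (Pout / Pin) * 100 = (2.93 / 23.9) * 100
  Efficiency = 12.259%

12.259


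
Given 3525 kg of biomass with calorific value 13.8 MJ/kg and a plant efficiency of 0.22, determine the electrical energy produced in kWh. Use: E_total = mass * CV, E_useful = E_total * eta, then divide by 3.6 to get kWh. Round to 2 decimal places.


Total energy = mass * CV = 3525 * 13.8 = 48645.0 MJ
Useful energy = total * eta = 48645.0 * 0.22 = 10701.9 MJ
Convert to kWh: 10701.9 / 3.6
Useful energy = 2972.75 kWh

2972.75


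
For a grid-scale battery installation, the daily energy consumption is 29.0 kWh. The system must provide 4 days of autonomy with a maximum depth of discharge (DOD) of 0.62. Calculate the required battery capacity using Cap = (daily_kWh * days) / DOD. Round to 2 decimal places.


Total energy needed = daily * days = 29.0 * 4 = 116.0 kWh
Account for depth of discharge:
  Cap = total_energy / DOD = 116.0 / 0.62
  Cap = 187.10 kWh

187.10


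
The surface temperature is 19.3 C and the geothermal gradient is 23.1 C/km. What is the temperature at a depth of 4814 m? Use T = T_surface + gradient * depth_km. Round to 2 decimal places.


Convert depth to km: 4814 / 1000 = 4.814 km
Temperature increase = gradient * depth_km = 23.1 * 4.814 = 111.2 C
Temperature at depth = T_surface + delta_T = 19.3 + 111.2
T = 130.50 C

130.50


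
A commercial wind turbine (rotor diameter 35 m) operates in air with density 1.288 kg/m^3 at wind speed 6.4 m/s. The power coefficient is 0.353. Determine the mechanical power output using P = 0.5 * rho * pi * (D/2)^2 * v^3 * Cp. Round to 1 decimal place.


Step 1 -- Compute swept area:
  A = pi * (D/2)^2 = pi * (35/2)^2 = 962.11 m^2
Step 2 -- Apply wind power equation:
  P = 0.5 * rho * A * v^3 * Cp
  v^3 = 6.4^3 = 262.144
  P = 0.5 * 1.288 * 962.11 * 262.144 * 0.353
  P = 57335.9 W

57335.9


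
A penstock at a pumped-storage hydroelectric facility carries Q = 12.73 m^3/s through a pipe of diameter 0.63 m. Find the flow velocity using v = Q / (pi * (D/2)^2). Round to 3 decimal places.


Compute pipe cross-sectional area:
  A = pi * (D/2)^2 = pi * (0.63/2)^2 = 0.3117 m^2
Calculate velocity:
  v = Q / A = 12.73 / 0.3117
  v = 40.837 m/s

40.837


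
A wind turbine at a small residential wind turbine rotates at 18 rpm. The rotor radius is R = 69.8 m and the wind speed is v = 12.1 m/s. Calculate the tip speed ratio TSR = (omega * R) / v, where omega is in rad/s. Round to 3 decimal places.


Convert rotational speed to rad/s:
  omega = 18 * 2 * pi / 60 = 1.885 rad/s
Compute tip speed:
  v_tip = omega * R = 1.885 * 69.8 = 131.57 m/s
Tip speed ratio:
  TSR = v_tip / v_wind = 131.57 / 12.1 = 10.874

10.874


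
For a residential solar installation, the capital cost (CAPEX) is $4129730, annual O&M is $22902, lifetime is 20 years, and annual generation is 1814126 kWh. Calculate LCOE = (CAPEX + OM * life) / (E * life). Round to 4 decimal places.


Total cost = CAPEX + OM * lifetime = 4129730 + 22902 * 20 = 4129730 + 458040 = 4587770
Total generation = annual * lifetime = 1814126 * 20 = 36282520 kWh
LCOE = 4587770 / 36282520
LCOE = 0.1264 $/kWh

0.1264


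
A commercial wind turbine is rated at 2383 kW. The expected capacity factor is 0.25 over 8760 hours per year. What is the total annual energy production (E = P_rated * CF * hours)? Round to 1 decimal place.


Annual energy = rated_kW * capacity_factor * hours_per_year
Given: P_rated = 2383 kW, CF = 0.25, hours = 8760
E = 2383 * 0.25 * 8760
E = 5218770.0 kWh

5218770.0
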